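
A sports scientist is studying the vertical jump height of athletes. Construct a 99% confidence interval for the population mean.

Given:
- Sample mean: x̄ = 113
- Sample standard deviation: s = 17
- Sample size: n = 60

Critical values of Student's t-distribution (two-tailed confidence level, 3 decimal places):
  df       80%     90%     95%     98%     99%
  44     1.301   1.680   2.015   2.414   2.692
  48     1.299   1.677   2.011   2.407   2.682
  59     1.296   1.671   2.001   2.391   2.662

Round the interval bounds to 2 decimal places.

The population standard deviation σ is unknown (only the sample standard deviation s is given), so use a t-interval with df = n - 1 = 60 - 1 = 59.

For 99% confidence with df = 59, t* = 2.662 (from t-table)

Standard error: SE = s/√n = 17/√60 = 2.194691

Margin of error: E = t* × SE = 2.662 × 2.194691 = 5.8423

T-interval: x̄ ± E = 113 ± 5.8423 = (107.1577, 118.8423)

Rounded to 2 decimal places:

(107.16, 118.84)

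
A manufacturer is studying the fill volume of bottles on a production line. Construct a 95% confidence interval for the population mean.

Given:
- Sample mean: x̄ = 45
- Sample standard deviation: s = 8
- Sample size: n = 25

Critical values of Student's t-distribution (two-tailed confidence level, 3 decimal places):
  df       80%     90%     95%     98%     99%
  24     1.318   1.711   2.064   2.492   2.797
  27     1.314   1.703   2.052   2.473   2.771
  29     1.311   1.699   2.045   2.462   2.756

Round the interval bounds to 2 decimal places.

The population standard deviation σ is unknown (only the sample standard deviation s is given), so use a t-interval with df = n - 1 = 25 - 1 = 24.

For 95% confidence with df = 24, t* = 2.064 (from t-table)

Standard error: SE = s/√n = 8/√25 = 1.600000

Margin of error: E = t* × SE = 2.064 × 1.600000 = 3.3024

T-interval: x̄ ± E = 45 ± 3.3024 = (41.6976, 48.3024)

Rounded to 2 decimal places:

(41.70, 48.30)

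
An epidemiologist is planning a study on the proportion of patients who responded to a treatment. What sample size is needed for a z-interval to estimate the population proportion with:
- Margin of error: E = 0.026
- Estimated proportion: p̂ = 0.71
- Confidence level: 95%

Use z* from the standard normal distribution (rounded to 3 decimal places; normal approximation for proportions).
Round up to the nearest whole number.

Using z* for proportion z-interval (normal approximation).

For 95% confidence, z* = 1.96 (from standard normal table)

Sample size formula for proportion z-interval: n = z*²p̂(1-p̂)/E²

n = 1.96² × 0.71 × 0.29 / 0.026²
  = 3.8416 × 0.2059 / 0.000676
  = 1170.0968

Round up to the nearest whole number: n = 1171

1171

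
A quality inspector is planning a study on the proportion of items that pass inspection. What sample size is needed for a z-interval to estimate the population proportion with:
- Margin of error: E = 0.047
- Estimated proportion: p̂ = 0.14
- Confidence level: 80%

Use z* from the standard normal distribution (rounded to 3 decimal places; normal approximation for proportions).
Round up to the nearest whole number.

Using z* for proportion z-interval (normal approximation).

For 80% confidence, z* = 1.282 (from standard normal table)

Sample size formula for proportion z-interval: n = z*²p̂(1-p̂)/E²

n = 1.282² × 0.14 × 0.86 / 0.047²
  = 1.643524 × 0.1204 / 0.002209
  = 89.5791

Round up to the nearest whole number: n = 90

90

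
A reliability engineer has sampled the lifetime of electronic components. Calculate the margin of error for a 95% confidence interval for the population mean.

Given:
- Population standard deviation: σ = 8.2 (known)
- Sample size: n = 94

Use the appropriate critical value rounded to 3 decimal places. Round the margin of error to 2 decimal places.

The population standard deviation σ is known, so use the z-interval margin of error formula.

For 95% confidence, z* = 1.96 (from standard normal table)

Margin of error formula for z-interval: E = z* × σ/√n

E = 1.96 × 8.2/√94
  = 1.96 × 0.845765
  = 1.6577

Rounded to 2 decimal places:

1.66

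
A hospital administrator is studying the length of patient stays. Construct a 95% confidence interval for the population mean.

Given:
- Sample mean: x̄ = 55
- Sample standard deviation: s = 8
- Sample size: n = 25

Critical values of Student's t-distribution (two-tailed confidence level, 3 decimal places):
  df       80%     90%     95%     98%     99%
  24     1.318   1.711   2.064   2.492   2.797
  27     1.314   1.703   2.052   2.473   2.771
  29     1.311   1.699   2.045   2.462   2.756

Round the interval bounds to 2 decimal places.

The population standard deviation σ is unknown (only the sample standard deviation s is given), so use a t-interval with df = n - 1 = 25 - 1 = 24.

For 95% confidence with df = 24, t* = 2.064 (from t-table)

Standard error: SE = s/√n = 8/√25 = 1.600000

Margin of error: E = t* × SE = 2.064 × 1.600000 = 3.3024

T-interval: x̄ ± E = 55 ± 3.3024 = (51.6976, 58.3024)

Rounded to 2 decimal places:

(51.70, 58.30)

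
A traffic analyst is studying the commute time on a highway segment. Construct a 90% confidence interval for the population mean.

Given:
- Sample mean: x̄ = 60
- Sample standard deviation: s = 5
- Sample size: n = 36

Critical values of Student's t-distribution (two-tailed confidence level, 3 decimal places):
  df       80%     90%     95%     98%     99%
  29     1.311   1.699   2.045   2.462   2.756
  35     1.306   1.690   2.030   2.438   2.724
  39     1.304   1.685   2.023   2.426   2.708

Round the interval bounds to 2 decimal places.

The population standard deviation σ is unknown (only the sample standard deviation s is given), so use a t-interval with df = n - 1 = 36 - 1 = 35.

For 90% confidence with df = 35, t* = 1.690 (from t-table)

Standard error: SE = s/√n = 5/√36 = 0.833333

Margin of error: E = t* × SE = 1.690 × 0.833333 = 1.4083

T-interval: x̄ ± E = 60 ± 1.4083 = (58.5917, 61.4083)

Rounded to 2 decimal places:

(58.59, 61.41)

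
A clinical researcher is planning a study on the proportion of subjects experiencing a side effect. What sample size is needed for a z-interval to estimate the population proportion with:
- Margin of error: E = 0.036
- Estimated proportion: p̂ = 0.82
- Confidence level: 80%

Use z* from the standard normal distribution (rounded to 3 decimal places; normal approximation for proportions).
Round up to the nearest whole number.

Using z* for proportion z-interval (normal approximation).

For 80% confidence, z* = 1.282 (from standard normal table)

Sample size formula for proportion z-interval: n = z*²p̂(1-p̂)/E²

n = 1.282² × 0.82 × 0.18 / 0.036²
  = 1.643524 × 0.1476 / 0.001296
  = 187.1791

Round up to the nearest whole number: n = 188

188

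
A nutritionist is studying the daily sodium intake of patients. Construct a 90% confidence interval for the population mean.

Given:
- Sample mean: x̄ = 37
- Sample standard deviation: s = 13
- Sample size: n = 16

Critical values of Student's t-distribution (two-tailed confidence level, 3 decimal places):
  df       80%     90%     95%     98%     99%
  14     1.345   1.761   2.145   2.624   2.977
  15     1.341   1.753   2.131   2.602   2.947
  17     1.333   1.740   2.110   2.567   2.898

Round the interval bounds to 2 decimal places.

The population standard deviation σ is unknown (only the sample standard deviation s is given), so use a t-interval with df = n - 1 = 16 - 1 = 15.

For 90% confidence with df = 15, t* = 1.753 (from t-table)

Standard error: SE = s/√n = 13/√16 = 3.250000

Margin of error: E = t* × SE = 1.753 × 3.250000 = 5.6972

T-interval: x̄ ± E = 37 ± 5.6972 = (31.3027, 42.6972)

Rounded to 2 decimal places:

(31.30, 42.70)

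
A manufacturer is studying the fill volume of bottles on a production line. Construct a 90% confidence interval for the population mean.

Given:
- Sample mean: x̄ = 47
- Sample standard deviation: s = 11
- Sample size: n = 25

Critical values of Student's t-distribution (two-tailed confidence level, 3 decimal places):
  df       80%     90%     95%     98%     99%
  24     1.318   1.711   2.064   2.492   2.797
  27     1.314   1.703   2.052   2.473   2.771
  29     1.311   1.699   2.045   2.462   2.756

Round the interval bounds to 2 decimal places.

The population standard deviation σ is unknown (only the sample standard deviation s is given), so use a t-interval with df = n - 1 = 25 - 1 = 24.

For 90% confidence with df = 24, t* = 1.711 (from t-table)

Standard error: SE = s/√n = 11/√25 = 2.200000

Margin of error: E = t* × SE = 1.711 × 2.200000 = 3.7642

T-interval: x̄ ± E = 47 ± 3.7642 = (43.2358, 50.7642)

Rounded to 2 decimal places:

(43.24, 50.76)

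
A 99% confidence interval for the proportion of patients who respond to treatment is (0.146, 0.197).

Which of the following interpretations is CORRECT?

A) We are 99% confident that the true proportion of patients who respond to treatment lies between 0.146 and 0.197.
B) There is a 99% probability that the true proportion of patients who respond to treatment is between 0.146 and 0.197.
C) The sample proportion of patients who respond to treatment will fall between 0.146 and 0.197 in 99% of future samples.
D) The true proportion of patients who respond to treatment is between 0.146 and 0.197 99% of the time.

A confidence interval represents our confidence in the procedure, not a probability statement about the parameter.

Key concept: If we repeated this sampling process many times and computed a 99% CI each time, about 99% of those intervals would contain the true population parameter.

For this specific interval (0.146, 0.197):
- Midpoint (point estimate): 0.1715
- Margin of error: 0.0255

The correct interpretation is the one stating confidence that the true parameter lies in the interval — option A.

A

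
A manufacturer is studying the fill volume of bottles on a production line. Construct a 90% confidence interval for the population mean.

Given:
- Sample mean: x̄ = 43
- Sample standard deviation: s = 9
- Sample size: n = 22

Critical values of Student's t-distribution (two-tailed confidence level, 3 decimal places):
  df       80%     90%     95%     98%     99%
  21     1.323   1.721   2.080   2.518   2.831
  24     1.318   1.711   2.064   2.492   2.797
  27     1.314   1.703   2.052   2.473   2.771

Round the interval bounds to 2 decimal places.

The population standard deviation σ is unknown (only the sample standard deviation s is given), so use a t-interval with df = n - 1 = 22 - 1 = 21.

For 90% confidence with df = 21, t* = 1.721 (from t-table)

Standard error: SE = s/√n = 9/√22 = 1.918806

Margin of error: E = t* × SE = 1.721 × 1.918806 = 3.3023

T-interval: x̄ ± E = 43 ± 3.3023 = (39.6977, 46.3023)

Rounded to 2 decimal places:

(39.70, 46.30)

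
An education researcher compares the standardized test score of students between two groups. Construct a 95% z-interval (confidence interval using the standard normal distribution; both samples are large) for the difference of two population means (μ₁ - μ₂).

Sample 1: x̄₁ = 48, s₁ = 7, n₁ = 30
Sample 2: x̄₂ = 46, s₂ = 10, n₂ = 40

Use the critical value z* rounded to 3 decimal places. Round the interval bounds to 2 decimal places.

Both samples are large (n₁ = 30 ≥ 30, n₂ = 40 ≥ 30), so a z-interval for the difference of means applies.

Point estimate: x̄₁ - x̄₂ = 48 - 46 = 2

Standard error: SE = √(s₁²/n₁ + s₂²/n₂)
= √(7²/30 + 10²/40)
= √(1.633333 + 2.500000)
= 2.033060

For 95% confidence, z* = 1.96 (from standard normal table)
Margin of error: E = z* × SE = 1.96 × 2.033060 = 3.9848

Z-interval: (x̄₁ - x̄₂) ± E = 2 ± 3.9848 = (-1.9848, 5.9848)

Rounded to 2 decimal places:

(-1.98, 5.98)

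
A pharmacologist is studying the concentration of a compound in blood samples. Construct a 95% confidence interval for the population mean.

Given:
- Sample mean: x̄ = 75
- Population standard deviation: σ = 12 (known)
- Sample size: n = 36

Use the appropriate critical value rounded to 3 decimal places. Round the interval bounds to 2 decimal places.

The population standard deviation σ is known, so use a z-interval (standard normal critical value).

For 95% confidence, z* = 1.96 (from standard normal table)

Standard error: SE = σ/√n = 12/√36 = 2.000000

Margin of error: E = z* × SE = 1.96 × 2.000000 = 3.9200

Z-interval: x̄ ± E = 75 ± 3.9200 = (71.0800, 78.9200)

Rounded to 2 decimal places:

(71.08, 78.92)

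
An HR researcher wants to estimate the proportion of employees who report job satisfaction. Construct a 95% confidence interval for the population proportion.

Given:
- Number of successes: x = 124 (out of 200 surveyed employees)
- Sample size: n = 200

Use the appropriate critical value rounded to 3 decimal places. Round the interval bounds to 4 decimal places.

Sample proportion: p̂ = 124/200 = 0.620000

Check conditions for normal approximation:
  np̂ = 124 ≥ 10 ✓
  n(1-p̂) = 76 ≥ 10 ✓

The sample is large enough, so use a z-interval (normal approximation) for the proportion.

For 95% confidence, z* = 1.96 (from standard normal table)

Standard error: SE = √(p̂(1-p̂)/n) = √(0.620000×0.380000/200) = 0.03432200

Margin of error: E = z* × SE = 1.96 × 0.03432200 = 0.067271

Z-interval: p̂ ± E = 0.620000 ± 0.067271 = (0.552729, 0.687271)

Rounded to 4 decimal places:

(0.5527, 0.6873)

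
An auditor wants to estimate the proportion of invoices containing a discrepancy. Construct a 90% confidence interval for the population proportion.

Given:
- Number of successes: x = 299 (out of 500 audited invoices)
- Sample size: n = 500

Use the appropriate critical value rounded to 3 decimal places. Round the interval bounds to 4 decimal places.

Sample proportion: p̂ = 299/500 = 0.598000

Check conditions for normal approximation:
  np̂ = 299 ≥ 10 ✓
  n(1-p̂) = 201 ≥ 10 ✓

The sample is large enough, so use a z-interval (normal approximation) for the proportion.

For 90% confidence, z* = 1.645 (from standard normal table)

Standard error: SE = √(p̂(1-p̂)/n) = √(0.598000×0.402000/500) = 0.02192697

Margin of error: E = z* × SE = 1.645 × 0.02192697 = 0.036070

Z-interval: p̂ ± E = 0.598000 ± 0.036070 = (0.561930, 0.634070)

Rounded to 4 decimal places:

(0.5619, 0.6341)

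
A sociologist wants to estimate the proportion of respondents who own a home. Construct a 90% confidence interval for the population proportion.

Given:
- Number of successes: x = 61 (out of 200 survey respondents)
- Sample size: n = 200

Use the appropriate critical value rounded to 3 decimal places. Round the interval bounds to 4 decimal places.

Sample proportion: p̂ = 61/200 = 0.305000

Check conditions for normal approximation:
  np̂ = 61 ≥ 10 ✓
  n(1-p̂) = 139 ≥ 10 ✓

The sample is large enough, so use a z-interval (normal approximation) for the proportion.

For 90% confidence, z* = 1.645 (from standard normal table)

Standard error: SE = √(p̂(1-p̂)/n) = √(0.305000×0.695000/200) = 0.03255572

Margin of error: E = z* × SE = 1.645 × 0.03255572 = 0.053554

Z-interval: p̂ ± E = 0.305000 ± 0.053554 = (0.251446, 0.358554)

Rounded to 4 decimal places:

(0.2514, 0.3586)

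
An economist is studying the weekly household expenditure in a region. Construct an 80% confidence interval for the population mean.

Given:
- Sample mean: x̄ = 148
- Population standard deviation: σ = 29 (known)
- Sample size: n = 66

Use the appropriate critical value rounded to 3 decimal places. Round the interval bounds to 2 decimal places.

The population standard deviation σ is known, so use a z-interval (standard normal critical value).

For 80% confidence, z* = 1.282 (from standard normal table)

Standard error: SE = σ/√n = 29/√66 = 3.569653

Margin of error: E = z* × SE = 1.282 × 3.569653 = 4.5763

Z-interval: x̄ ± E = 148 ± 4.5763 = (143.4237, 152.5763)

Rounded to 2 decimal places:

(143.42, 152.58)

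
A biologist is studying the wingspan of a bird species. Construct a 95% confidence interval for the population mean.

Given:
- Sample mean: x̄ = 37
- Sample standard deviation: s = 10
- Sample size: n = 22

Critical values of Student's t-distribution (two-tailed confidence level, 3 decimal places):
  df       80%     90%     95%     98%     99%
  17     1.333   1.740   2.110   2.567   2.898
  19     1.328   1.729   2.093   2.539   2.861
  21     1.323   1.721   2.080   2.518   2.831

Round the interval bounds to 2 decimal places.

The population standard deviation σ is unknown (only the sample standard deviation s is given), so use a t-interval with df = n - 1 = 22 - 1 = 21.

For 95% confidence with df = 21, t* = 2.080 (from t-table)

Standard error: SE = s/√n = 10/√22 = 2.132007

Margin of error: E = t* × SE = 2.080 × 2.132007 = 4.4346

T-interval: x̄ ± E = 37 ± 4.4346 = (32.5654, 41.4346)

Rounded to 2 decimal places:

(32.57, 41.43)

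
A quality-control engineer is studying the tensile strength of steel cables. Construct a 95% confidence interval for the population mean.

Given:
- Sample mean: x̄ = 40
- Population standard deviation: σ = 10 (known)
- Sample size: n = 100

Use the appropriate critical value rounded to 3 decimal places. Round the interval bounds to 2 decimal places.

The population standard deviation σ is known, so use a z-interval (standard normal critical value).

For 95% confidence, z* = 1.96 (from standard normal table)

Standard error: SE = σ/√n = 10/√100 = 1.000000

Margin of error: E = z* × SE = 1.96 × 1.000000 = 1.9600

Z-interval: x̄ ± E = 40 ± 1.9600 = (38.0400, 41.9600)

Rounded to 2 decimal places:

(38.04, 41.96)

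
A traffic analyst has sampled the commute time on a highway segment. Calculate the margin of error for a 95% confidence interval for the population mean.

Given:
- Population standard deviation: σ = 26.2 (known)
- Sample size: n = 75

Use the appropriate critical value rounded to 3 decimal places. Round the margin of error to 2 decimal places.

The population standard deviation σ is known, so use the z-interval margin of error formula.

For 95% confidence, z* = 1.96 (from standard normal table)

Margin of error formula for z-interval: E = z* × σ/√n

E = 1.96 × 26.2/√75
  = 1.96 × 3.025315
  = 5.9296

Rounded to 2 decimal places:

5.93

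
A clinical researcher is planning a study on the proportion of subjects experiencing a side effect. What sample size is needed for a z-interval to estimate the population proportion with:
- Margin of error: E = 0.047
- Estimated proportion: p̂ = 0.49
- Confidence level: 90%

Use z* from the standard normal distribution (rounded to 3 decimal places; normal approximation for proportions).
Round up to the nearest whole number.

Using z* for proportion z-interval (normal approximation).

For 90% confidence, z* = 1.645 (from standard normal table)

Sample size formula for proportion z-interval: n = z*²p̂(1-p̂)/E²

n = 1.645² × 0.49 × 0.51 / 0.047²
  = 2.706025 × 0.2499 / 0.002209
  = 306.1275

Round up to the nearest whole number: n = 307

307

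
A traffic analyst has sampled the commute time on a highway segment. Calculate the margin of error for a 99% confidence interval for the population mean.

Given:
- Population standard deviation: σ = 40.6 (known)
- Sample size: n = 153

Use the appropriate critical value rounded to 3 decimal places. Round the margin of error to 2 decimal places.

The population standard deviation σ is known, so use the z-interval margin of error formula.

For 99% confidence, z* = 2.576 (from standard normal table)

Margin of error formula for z-interval: E = z* × σ/√n

E = 2.576 × 40.6/√153
  = 2.576 × 3.282315
  = 8.4552

Rounded to 2 decimal places:

8.46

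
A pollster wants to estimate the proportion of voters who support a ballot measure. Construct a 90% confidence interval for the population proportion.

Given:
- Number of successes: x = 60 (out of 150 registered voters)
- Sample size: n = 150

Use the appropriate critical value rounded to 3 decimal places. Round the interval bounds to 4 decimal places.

Sample proportion: p̂ = 60/150 = 0.400000

Check conditions for normal approximation:
  np̂ = 60 ≥ 10 ✓
  n(1-p̂) = 90 ≥ 10 ✓

The sample is large enough, so use a z-interval (normal approximation) for the proportion.

For 90% confidence, z* = 1.645 (from standard normal table)

Standard error: SE = √(p̂(1-p̂)/n) = √(0.400000×0.600000/150) = 0.04000000

Margin of error: E = z* × SE = 1.645 × 0.04000000 = 0.065800

Z-interval: p̂ ± E = 0.400000 ± 0.065800 = (0.334200, 0.465800)

Rounded to 4 decimal places:

(0.3342, 0.4658)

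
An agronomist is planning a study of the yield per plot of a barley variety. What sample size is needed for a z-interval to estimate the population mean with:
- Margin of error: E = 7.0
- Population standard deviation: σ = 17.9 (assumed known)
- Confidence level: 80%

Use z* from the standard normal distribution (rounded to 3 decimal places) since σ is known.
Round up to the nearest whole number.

Using z* since population σ is known (z-interval formula).

For 80% confidence, z* = 1.282 (from standard normal table)

Sample size formula for z-interval: n = (z*σ/E)²

n = (1.282 × 17.9 / 7.0)²
  = (3.278257)²
  = 10.7470

Round up to the nearest whole number: n = 11

11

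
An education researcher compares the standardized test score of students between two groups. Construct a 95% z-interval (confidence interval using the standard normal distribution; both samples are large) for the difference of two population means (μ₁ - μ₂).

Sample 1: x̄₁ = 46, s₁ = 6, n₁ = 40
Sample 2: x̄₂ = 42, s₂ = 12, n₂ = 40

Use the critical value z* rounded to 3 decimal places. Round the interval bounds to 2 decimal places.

Both samples are large (n₁ = 40 ≥ 30, n₂ = 40 ≥ 30), so a z-interval for the difference of means applies.

Point estimate: x̄₁ - x̄₂ = 46 - 42 = 4

Standard error: SE = √(s₁²/n₁ + s₂²/n₂)
= √(6²/40 + 12²/40)
= √(0.900000 + 3.600000)
= 2.121320

For 95% confidence, z* = 1.96 (from standard normal table)
Margin of error: E = z* × SE = 1.96 × 2.121320 = 4.1578

Z-interval: (x̄₁ - x̄₂) ± E = 4 ± 4.1578 = (-0.1578, 8.1578)

Rounded to 2 decimal places:

(-0.16, 8.16)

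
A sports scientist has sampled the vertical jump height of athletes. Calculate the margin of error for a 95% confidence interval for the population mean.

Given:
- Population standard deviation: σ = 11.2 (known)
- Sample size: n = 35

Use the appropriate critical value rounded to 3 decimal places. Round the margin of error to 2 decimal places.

The population standard deviation σ is known, so use the z-interval margin of error formula.

For 95% confidence, z* = 1.96 (from standard normal table)

Margin of error formula for z-interval: E = z* × σ/√n

E = 1.96 × 11.2/√35
  = 1.96 × 1.893146
  = 3.7106

Rounded to 2 decimal places:

3.71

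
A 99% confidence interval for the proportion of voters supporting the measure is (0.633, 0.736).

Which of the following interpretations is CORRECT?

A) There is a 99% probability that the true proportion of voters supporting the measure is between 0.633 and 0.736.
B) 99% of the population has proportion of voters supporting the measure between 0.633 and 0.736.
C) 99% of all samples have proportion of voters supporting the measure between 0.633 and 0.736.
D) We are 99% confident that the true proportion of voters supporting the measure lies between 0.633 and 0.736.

A confidence interval represents our confidence in the procedure, not a probability statement about the parameter.

Key concept: If we repeated this sampling process many times and computed a 99% CI each time, about 99% of those intervals would contain the true population parameter.

For this specific interval (0.633, 0.736):
- Midpoint (point estimate): 0.6845
- Margin of error: 0.0515

The correct interpretation is the one stating confidence that the true parameter lies in the interval — option D.

D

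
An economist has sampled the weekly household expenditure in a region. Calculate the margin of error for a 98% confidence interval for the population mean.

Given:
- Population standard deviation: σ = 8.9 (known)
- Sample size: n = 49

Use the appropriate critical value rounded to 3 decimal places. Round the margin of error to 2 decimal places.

The population standard deviation σ is known, so use the z-interval margin of error formula.

For 98% confidence, z* = 2.326 (from standard normal table)

Margin of error formula for z-interval: E = z* × σ/√n

E = 2.326 × 8.9/√49
  = 2.326 × 1.271429
  = 2.9573

Rounded to 2 decimal places:

2.96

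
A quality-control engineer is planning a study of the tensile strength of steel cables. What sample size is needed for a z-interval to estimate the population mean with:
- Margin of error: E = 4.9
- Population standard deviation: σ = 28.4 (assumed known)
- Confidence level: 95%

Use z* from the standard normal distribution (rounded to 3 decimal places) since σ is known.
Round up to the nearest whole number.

Using z* since population σ is known (z-interval formula).

For 95% confidence, z* = 1.96 (from standard normal table)

Sample size formula for z-interval: n = (z*σ/E)²

n = (1.96 × 28.4 / 4.9)²
  = (11.360000)²
  = 129.0496

Round up to the nearest whole number: n = 130

130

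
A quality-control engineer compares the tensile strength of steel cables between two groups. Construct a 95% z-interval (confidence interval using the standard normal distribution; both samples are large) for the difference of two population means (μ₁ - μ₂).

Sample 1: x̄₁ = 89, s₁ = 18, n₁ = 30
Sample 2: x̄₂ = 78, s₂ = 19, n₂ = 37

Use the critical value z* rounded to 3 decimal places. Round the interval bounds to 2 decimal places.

Both samples are large (n₁ = 30 ≥ 30, n₂ = 37 ≥ 30), so a z-interval for the difference of means applies.

Point estimate: x̄₁ - x̄₂ = 89 - 78 = 11

Standard error: SE = √(s₁²/n₁ + s₂²/n₂)
= √(18²/30 + 19²/37)
= √(10.800000 + 9.756757)
= 4.533956

For 95% confidence, z* = 1.96 (from standard normal table)
Margin of error: E = z* × SE = 1.96 × 4.533956 = 8.8866

Z-interval: (x̄₁ - x̄₂) ± E = 11 ± 8.8866 = (2.1134, 19.8866)

Rounded to 2 decimal places:

(2.11, 19.89)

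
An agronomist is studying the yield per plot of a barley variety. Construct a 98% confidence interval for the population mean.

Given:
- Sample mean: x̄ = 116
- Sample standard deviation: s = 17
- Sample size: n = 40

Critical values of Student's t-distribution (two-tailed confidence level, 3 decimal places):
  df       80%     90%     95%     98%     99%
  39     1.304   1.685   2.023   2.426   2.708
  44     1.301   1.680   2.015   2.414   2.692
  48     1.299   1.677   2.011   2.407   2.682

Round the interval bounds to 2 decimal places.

The population standard deviation σ is unknown (only the sample standard deviation s is given), so use a t-interval with df = n - 1 = 40 - 1 = 39.

For 98% confidence with df = 39, t* = 2.426 (from t-table)

Standard error: SE = s/√n = 17/√40 = 2.687936

Margin of error: E = t* × SE = 2.426 × 2.687936 = 6.5209

T-interval: x̄ ± E = 116 ± 6.5209 = (109.4791, 122.5209)

Rounded to 2 decimal places:

(109.48, 122.52)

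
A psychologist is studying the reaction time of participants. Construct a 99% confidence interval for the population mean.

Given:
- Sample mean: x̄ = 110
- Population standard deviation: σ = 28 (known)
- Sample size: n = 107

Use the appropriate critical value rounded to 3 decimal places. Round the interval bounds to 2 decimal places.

The population standard deviation σ is known, so use a z-interval (standard normal critical value).

For 99% confidence, z* = 2.576 (from standard normal table)

Standard error: SE = σ/√n = 28/√107 = 2.706862

Margin of error: E = z* × SE = 2.576 × 2.706862 = 6.9729

Z-interval: x̄ ± E = 110 ± 6.9729 = (103.0271, 116.9729)

Rounded to 2 decimal places:

(103.03, 116.97)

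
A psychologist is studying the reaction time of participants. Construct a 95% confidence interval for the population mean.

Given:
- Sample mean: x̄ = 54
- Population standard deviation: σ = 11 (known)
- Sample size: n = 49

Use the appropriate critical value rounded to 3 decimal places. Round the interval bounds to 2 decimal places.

The population standard deviation σ is known, so use a z-interval (standard normal critical value).

For 95% confidence, z* = 1.96 (from standard normal table)

Standard error: SE = σ/√n = 11/√49 = 1.571429

Margin of error: E = z* × SE = 1.96 × 1.571429 = 3.0800

Z-interval: x̄ ± E = 54 ± 3.0800 = (50.9200, 57.0800)

Rounded to 2 decimal places:

(50.92, 57.08)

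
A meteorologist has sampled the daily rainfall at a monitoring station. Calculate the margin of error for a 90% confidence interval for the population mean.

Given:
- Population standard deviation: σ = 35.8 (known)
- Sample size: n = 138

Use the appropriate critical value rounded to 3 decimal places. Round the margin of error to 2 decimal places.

The population standard deviation σ is known, so use the z-interval margin of error formula.

For 90% confidence, z* = 1.645 (from standard normal table)

Margin of error formula for z-interval: E = z* × σ/√n

E = 1.645 × 35.8/√138
  = 1.645 × 3.047498
  = 5.0131

Rounded to 2 decimal places:

5.01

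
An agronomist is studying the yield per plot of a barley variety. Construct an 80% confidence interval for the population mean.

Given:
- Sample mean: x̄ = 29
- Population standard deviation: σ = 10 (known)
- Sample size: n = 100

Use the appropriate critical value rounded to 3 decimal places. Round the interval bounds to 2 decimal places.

The population standard deviation σ is known, so use a z-interval (standard normal critical value).

For 80% confidence, z* = 1.282 (from standard normal table)

Standard error: SE = σ/√n = 10/√100 = 1.000000

Margin of error: E = z* × SE = 1.282 × 1.000000 = 1.2820

Z-interval: x̄ ± E = 29 ± 1.2820 = (27.7180, 30.2820)

Rounded to 2 decimal places:

(27.72, 30.28)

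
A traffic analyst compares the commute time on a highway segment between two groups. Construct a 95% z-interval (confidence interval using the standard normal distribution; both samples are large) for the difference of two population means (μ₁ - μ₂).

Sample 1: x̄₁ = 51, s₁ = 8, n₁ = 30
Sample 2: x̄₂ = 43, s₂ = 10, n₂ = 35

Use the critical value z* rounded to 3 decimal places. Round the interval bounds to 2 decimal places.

Both samples are large (n₁ = 30 ≥ 30, n₂ = 35 ≥ 30), so a z-interval for the difference of means applies.

Point estimate: x̄₁ - x̄₂ = 51 - 43 = 8

Standard error: SE = √(s₁²/n₁ + s₂²/n₂)
= √(8²/30 + 10²/35)
= √(2.133333 + 2.857143)
= 2.233937

For 95% confidence, z* = 1.96 (from standard normal table)
Margin of error: E = z* × SE = 1.96 × 2.233937 = 4.3785

Z-interval: (x̄₁ - x̄₂) ± E = 8 ± 4.3785 = (3.6215, 12.3785)

Rounded to 2 decimal places:

(3.62, 12.38)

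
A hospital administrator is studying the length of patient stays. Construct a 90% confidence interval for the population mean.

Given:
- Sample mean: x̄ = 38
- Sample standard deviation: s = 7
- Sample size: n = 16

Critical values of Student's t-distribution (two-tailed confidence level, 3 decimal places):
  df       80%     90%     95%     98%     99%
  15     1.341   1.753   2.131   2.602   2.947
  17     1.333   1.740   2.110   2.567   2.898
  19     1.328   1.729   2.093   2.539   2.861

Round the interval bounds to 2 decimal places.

The population standard deviation σ is unknown (only the sample standard deviation s is given), so use a t-interval with df = n - 1 = 16 - 1 = 15.

For 90% confidence with df = 15, t* = 1.753 (from t-table)

Standard error: SE = s/√n = 7/√16 = 1.750000

Margin of error: E = t* × SE = 1.753 × 1.750000 = 3.0677

T-interval: x̄ ± E = 38 ± 3.0677 = (34.9323, 41.0677)

Rounded to 2 decimal places:

(34.93, 41.07)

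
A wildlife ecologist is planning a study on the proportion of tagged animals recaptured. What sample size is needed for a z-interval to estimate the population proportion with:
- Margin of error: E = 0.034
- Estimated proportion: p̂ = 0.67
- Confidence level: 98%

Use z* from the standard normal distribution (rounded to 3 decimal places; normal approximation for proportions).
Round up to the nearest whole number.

Using z* for proportion z-interval (normal approximation).

For 98% confidence, z* = 2.326 (from standard normal table)

Sample size formula for proportion z-interval: n = z*²p̂(1-p̂)/E²

n = 2.326² × 0.67 × 0.33 / 0.034²
  = 5.410276 × 0.2211 / 0.001156
  = 1034.7855

Round up to the nearest whole number: n = 1035

1035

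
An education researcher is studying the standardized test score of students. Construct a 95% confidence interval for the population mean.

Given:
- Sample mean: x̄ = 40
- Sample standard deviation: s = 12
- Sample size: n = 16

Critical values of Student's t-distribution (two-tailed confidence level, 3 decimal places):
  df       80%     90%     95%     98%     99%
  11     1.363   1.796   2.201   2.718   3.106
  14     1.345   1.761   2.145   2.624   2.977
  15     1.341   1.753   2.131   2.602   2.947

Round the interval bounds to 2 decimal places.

The population standard deviation σ is unknown (only the sample standard deviation s is given), so use a t-interval with df = n - 1 = 16 - 1 = 15.

For 95% confidence with df = 15, t* = 2.131 (from t-table)

Standard error: SE = s/√n = 12/√16 = 3.000000

Margin of error: E = t* × SE = 2.131 × 3.000000 = 6.3930

T-interval: x̄ ± E = 40 ± 6.3930 = (33.6070, 46.3930)

Rounded to 2 decimal places:

(33.61, 46.39)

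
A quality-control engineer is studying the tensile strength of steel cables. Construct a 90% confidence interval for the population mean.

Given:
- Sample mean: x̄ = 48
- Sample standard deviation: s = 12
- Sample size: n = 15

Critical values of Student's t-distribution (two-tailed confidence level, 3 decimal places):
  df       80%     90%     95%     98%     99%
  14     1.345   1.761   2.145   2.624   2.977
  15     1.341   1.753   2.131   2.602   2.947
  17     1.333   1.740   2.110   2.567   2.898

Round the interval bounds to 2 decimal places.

The population standard deviation σ is unknown (only the sample standard deviation s is given), so use a t-interval with df = n - 1 = 15 - 1 = 14.

For 90% confidence with df = 14, t* = 1.761 (from t-table)

Standard error: SE = s/√n = 12/√15 = 3.098387

Margin of error: E = t* × SE = 1.761 × 3.098387 = 5.4563

T-interval: x̄ ± E = 48 ± 5.4563 = (42.5437, 53.4563)

Rounded to 2 decimal places:

(42.54, 53.46)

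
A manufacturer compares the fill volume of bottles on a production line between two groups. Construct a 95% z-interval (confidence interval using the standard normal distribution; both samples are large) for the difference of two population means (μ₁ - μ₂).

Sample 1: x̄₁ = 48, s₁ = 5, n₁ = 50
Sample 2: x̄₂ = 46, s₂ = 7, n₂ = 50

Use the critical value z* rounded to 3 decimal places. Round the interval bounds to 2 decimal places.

Both samples are large (n₁ = 50 ≥ 30, n₂ = 50 ≥ 30), so a z-interval for the difference of means applies.

Point estimate: x̄₁ - x̄₂ = 48 - 46 = 2

Standard error: SE = √(s₁²/n₁ + s₂²/n₂)
= √(5²/50 + 7²/50)
= √(0.500000 + 0.980000)
= 1.216553

For 95% confidence, z* = 1.96 (from standard normal table)
Margin of error: E = z* × SE = 1.96 × 1.216553 = 2.3844

Z-interval: (x̄₁ - x̄₂) ± E = 2 ± 2.3844 = (-0.3844, 4.3844)

Rounded to 2 decimal places:

(-0.38, 4.38)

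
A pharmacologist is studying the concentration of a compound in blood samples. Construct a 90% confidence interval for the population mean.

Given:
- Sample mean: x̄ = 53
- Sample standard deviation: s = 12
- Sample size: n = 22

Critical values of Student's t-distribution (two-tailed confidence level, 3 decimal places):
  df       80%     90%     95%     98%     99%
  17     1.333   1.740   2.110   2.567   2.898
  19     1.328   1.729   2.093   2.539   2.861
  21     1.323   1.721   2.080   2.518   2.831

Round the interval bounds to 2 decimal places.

The population standard deviation σ is unknown (only the sample standard deviation s is given), so use a t-interval with df = n - 1 = 22 - 1 = 21.

For 90% confidence with df = 21, t* = 1.721 (from t-table)

Standard error: SE = s/√n = 12/√22 = 2.558409

Margin of error: E = t* × SE = 1.721 × 2.558409 = 4.4030

T-interval: x̄ ± E = 53 ± 4.4030 = (48.5970, 57.4030)

Rounded to 2 decimal places:

(48.60, 57.40)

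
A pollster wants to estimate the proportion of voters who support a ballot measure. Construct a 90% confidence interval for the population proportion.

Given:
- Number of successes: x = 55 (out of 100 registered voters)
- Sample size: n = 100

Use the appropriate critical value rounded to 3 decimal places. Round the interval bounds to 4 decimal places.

Sample proportion: p̂ = 55/100 = 0.550000

Check conditions for normal approximation:
  np̂ = 55 ≥ 10 ✓
  n(1-p̂) = 45 ≥ 10 ✓

The sample is large enough, so use a z-interval (normal approximation) for the proportion.

For 90% confidence, z* = 1.645 (from standard normal table)

Standard error: SE = √(p̂(1-p̂)/n) = √(0.550000×0.450000/100) = 0.04974937

Margin of error: E = z* × SE = 1.645 × 0.04974937 = 0.081838

Z-interval: p̂ ± E = 0.550000 ± 0.081838 = (0.468162, 0.631838)

Rounded to 4 decimal places:

(0.4682, 0.6318)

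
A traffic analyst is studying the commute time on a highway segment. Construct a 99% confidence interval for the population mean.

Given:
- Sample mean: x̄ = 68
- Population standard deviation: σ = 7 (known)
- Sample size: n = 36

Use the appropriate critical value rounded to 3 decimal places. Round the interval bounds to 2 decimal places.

The population standard deviation σ is known, so use a z-interval (standard normal critical value).

For 99% confidence, z* = 2.576 (from standard normal table)

Standard error: SE = σ/√n = 7/√36 = 1.166667

Margin of error: E = z* × SE = 2.576 × 1.166667 = 3.0053

Z-interval: x̄ ± E = 68 ± 3.0053 = (64.9947, 71.0053)

Rounded to 2 decimal places:

(64.99, 71.01)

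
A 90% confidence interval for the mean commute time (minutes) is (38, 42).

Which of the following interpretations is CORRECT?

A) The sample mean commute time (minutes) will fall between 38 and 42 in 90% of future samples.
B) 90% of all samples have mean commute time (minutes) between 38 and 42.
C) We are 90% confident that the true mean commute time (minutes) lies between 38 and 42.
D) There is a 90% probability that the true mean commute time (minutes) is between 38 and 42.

A confidence interval represents our confidence in the procedure, not a probability statement about the parameter.

Key concept: If we repeated this sampling process many times and computed a 90% CI each time, about 90% of those intervals would contain the true population parameter.

For this specific interval (38, 42):
- Midpoint (point estimate): 40
- Margin of error: 2

The correct interpretation is the one stating confidence that the true parameter lies in the interval — option C.

C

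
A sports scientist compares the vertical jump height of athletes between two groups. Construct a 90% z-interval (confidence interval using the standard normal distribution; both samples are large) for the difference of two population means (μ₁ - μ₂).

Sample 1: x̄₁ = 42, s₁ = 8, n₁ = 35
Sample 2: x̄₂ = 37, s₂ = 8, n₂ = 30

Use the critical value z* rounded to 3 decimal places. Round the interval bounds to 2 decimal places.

Both samples are large (n₁ = 35 ≥ 30, n₂ = 30 ≥ 30), so a z-interval for the difference of means applies.

Point estimate: x̄₁ - x̄₂ = 42 - 37 = 5

Standard error: SE = √(s₁²/n₁ + s₂²/n₂)
= √(8²/35 + 8²/30)
= √(1.828571 + 2.133333)
= 1.990453

For 90% confidence, z* = 1.645 (from standard normal table)
Margin of error: E = z* × SE = 1.645 × 1.990453 = 3.2743

Z-interval: (x̄₁ - x̄₂) ± E = 5 ± 3.2743 = (1.7257, 8.2743)

Rounded to 2 decimal places:

(1.73, 8.27)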